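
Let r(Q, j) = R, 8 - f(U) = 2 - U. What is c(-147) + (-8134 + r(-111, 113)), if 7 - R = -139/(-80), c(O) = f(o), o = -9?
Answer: -650539/80 ≈ -8131.7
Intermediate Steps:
f(U) = 6 + U (f(U) = 8 - (2 - U) = 8 + (-2 + U) = 6 + U)
c(O) = -3 (c(O) = 6 - 9 = -3)
R = 421/80 (R = 7 - (-139)/(-80) = 7 - (-139)*(-1)/80 = 7 - 1*139/80 = 7 - 139/80 = 421/80 ≈ 5.2625)
r(Q, j) = 421/80
c(-147) + (-8134 + r(-111, 113)) = -3 + (-8134 + 421/80) = -3 - 650299/80 = -650539/80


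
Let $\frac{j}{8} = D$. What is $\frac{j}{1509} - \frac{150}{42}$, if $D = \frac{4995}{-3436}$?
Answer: $- \frac{10825235}{3024539} \approx -3.5791$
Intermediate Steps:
$D = - \frac{4995}{3436}$ ($D = 4995 \left(- \frac{1}{3436}\right) = - \frac{4995}{3436} \approx -1.4537$)
$j = - \frac{9990}{859}$ ($j = 8 \left(- \frac{4995}{3436}\right) = - \frac{9990}{859} \approx -11.63$)
$\frac{j}{1509} - \frac{150}{42} = - \frac{9990}{859 \cdot 1509} - \frac{150}{42} = \left(- \frac{9990}{859}\right) \frac{1}{1509} - \frac{25}{7} = - \frac{3330}{432077} - \frac{25}{7} = - \frac{10825235}{3024539}$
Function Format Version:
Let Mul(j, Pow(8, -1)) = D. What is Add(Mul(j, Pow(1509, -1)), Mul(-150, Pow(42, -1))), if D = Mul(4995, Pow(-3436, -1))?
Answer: Rational(-10825235, 3024539) ≈ -3.5791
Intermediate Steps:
D = Rational(-4995, 3436) (D = Mul(4995, Rational(-1, 3436)) = Rational(-4995, 3436) ≈ -1.4537)
j = Rational(-9990, 859) (j = Mul(8, Rational(-4995, 3436)) = Rational(-9990, 859) ≈ -11.630)
Add(Mul(j, Pow(1509, -1)), Mul(-150, Pow(42, -1))) = Add(Mul(Rational(-9990, 859), Pow(1509, -1)), Mul(-150, Pow(42, -1))) = Add(Mul(Rational(-9990, 859), Rational(1, 1509)), Mul(-150, Rational(1, 42))) = Add(Rational(-3330, 432077), Rational(-25, 7)) = Rational(-10825235, 3024539)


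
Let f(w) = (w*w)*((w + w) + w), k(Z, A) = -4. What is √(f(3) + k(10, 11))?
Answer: √77 ≈ 8.7750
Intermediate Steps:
f(w) = 3*w³ (f(w) = w²*(2*w + w) = w²*(3*w) = 3*w³)
√(f(3) + k(10, 11)) = √(3*3³ - 4) = √(3*27 - 4) = √(81 - 4) = √77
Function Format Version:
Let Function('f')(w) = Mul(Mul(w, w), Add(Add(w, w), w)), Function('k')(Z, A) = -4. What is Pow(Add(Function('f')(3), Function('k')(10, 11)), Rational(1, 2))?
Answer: Pow(77, Rational(1, 2)) ≈ 8.7750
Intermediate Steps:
Function('f')(w) = Mul(3, Pow(w, 3)) (Function('f')(w) = Mul(Pow(w, 2), Add(Mul(2, w), w)) = Mul(Pow(w, 2), Mul(3, w)) = Mul(3, Pow(w, 3)))
Pow(Add(Function('f')(3), Function('k')(10, 11)), Rational(1, 2)) = Pow(Add(Mul(3, Pow(3, 3)), -4), Rational(1, 2)) = Pow(Add(Mul(3, 27), -4), Rational(1, 2)) = Pow(Add(81, -4), Rational(1, 2)) = Pow(77, Rational(1, 2))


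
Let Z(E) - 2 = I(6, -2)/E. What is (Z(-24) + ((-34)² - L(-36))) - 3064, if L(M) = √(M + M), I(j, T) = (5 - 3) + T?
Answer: -1906 - 6*I*√2 ≈ -1906.0 - 8.4853*I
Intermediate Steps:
I(j, T) = 2 + T
L(M) = √2*√M (L(M) = √(2*M) = √2*√M)
Z(E) = 2 (Z(E) = 2 + (2 - 2)/E = 2 + 0/E = 2 + 0 = 2)
(Z(-24) + ((-34)² - L(-36))) - 3064 = (2 + ((-34)² - √2*√(-36))) - 3064 = (2 + (1156 - √2*6*I)) - 3064 = (2 + (1156 - 6*I*√2)) - 3064 = (1158 - 6*I*√2) - 3064 = -1906 - 6*I*√2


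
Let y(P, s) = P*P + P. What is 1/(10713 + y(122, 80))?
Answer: 1/25719 ≈ 3.8882e-5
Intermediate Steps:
y(P, s) = P + P² (y(P, s) = P² + P = P + P²)
1/(10713 + y(122, 80)) = 1/(10713 + 122*(1 + 122)) = 1/(10713 + 122*123) = 1/(10713 + 15006) = 1/25719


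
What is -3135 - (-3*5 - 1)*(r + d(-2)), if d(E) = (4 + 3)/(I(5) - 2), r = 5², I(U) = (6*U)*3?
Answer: -30071/11 ≈ -2733.7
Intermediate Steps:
I(U) = 18*U
r = 25
d(E) = 7/88 (d(E) = (4 + 3)/(18*5 - 2) = 7/(90 - 2) = 7/88)
-3135 - (-3*5 - 1)*(r + d(-2)) = -3135 - (-3*5 - 1)*(25 + 7/88) = -3135 - (-15 - 1)*2207/88 = -3135 - (-16)*2207/88 = -3135 - 1*(-4414/11) = -3135 + 4414/11 = -30071/11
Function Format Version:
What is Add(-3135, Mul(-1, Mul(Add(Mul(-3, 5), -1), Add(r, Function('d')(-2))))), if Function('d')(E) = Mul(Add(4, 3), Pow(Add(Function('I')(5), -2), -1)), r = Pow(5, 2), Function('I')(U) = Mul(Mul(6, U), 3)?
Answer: Rational(-30071, 11) ≈ -2733.7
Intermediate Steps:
Function('I')(U) = Mul(18, U)
r = 25
Function('d')(E) = Rational(7, 88) (Function('d')(E) = Mul(Add(4, 3), Pow(Add(Mul(18, 5), -2), -1)) = Mul(7, Pow(Add(90, -2), -1)) = Mul(7, Pow(88, -1)) = Mul(7, Rational(1, 88)) = Rational(7, 88))
Add(-3135, Mul(-1, Mul(Add(Mul(-3, 5), -1), Add(r, Function('d')(-2))))) = Add(-3135, Mul(-1, Mul(Add(Mul(-3, 5), -1), Add(25, Rational(7, 88))))) = Add(-3135, Mul(-1, Mul(Add(-15, -1), Rational(2207, 88)))) = Add(-3135, Mul(-1, Mul(-16, Rational(2207, 88)))) = Add(-3135, Mul(-1, Rational(-4414, 11))) = Add(-3135, Rational(4414, 11)) = Rational(-30071, 11)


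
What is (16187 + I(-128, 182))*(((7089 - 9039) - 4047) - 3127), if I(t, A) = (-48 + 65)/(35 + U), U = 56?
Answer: -13439962216/91 ≈ -1.4769e+8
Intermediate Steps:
I(t, A) = 17/91 (I(t, A) = (-48 + 65)/(35 + 56) = 17/91)
(16187 + I(-128, 182))*(((7089 - 9039) - 4047) - 3127) = (16187 + 17/91)*(((7089 - 9039) - 4047) - 3127) = 1473034*((-1950 - 4047) - 3127)/91 = 1473034*(-5997 - 3127)/91 = (1473034/91)*(-9124) = -13439962216/91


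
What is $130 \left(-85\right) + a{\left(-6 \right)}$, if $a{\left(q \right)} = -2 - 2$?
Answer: $-11054$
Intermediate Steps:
$a{\left(q \right)} = -4$ ($a{\left(q \right)} = -2 - 2 = -4$)
$130 \left(-85\right) + a{\left(-6 \right)} = 130 \left(-85\right) - 4 = -11050 - 4 = -11054$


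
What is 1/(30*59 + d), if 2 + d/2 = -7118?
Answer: -1/12470 ≈ -8.0192e-5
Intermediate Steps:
d = -14240 (d = -4 + 2*(-7118) = -4 - 14236 = -14240)
1/(30*59 + d) = 1/(30*59 - 14240) = 1/(1770 - 14240) = 1/(-12470) = -1/12470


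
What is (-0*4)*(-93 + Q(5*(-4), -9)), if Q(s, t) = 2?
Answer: 0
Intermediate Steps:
(-0*4)*(-93 + Q(5*(-4), -9)) = (-0*4)*(-93 + 2) = -17*0*(-91) = 0*(-91) = 0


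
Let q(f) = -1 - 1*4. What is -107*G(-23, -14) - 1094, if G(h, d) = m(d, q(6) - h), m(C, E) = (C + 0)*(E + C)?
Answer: 4898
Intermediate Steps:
q(f) = -5 (q(f) = -1 - 4 = -5)
m(C, E) = C*(C + E)
G(h, d) = d*(-5 + d - h) (G(h, d) = d*(d + (-5 - h)) = d*(-5 + d - h))
-107*G(-23, -14) - 1094 = -(-1498)*(-5 - 14 - 1*(-23)) - 1094 = -(-1498)*(-5 - 14 + 23) - 1094 = -(-1498)*4 - 1094 = -107*(-56) - 1094 = 5992 - 1094 = 4898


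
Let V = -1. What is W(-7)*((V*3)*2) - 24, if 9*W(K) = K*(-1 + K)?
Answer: -184/3 ≈ -61.333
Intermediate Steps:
W(K) = K*(-1 + K)/9 (W(K) = (K*(-1 + K))/9 = K*(-1 + K)/9)
W(-7)*((V*3)*2) - 24 = ((⅑)*(-7)*(-1 - 7))*(-1*3*2) - 24 = ((⅑)*(-7)*(-8))*(-3*2) - 24 = (56/9)*(-6) - 24 = -112/3 - 24 = -184/3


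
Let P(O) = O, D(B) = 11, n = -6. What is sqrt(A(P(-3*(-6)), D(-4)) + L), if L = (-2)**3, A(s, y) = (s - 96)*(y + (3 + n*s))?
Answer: 2*sqrt(1831) ≈ 85.580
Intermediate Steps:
A(s, y) = (-96 + s)*(3 + y - 6*s) (A(s, y) = (s - 96)*(y + (3 - 6*s)) = (-96 + s)*(3 + y - 6*s))
L = -8
sqrt(A(P(-3*(-6)), D(-4)) + L) = sqrt((-288 - 96*11 - 6*(-3*(-6))**2 + 579*(-3*(-6)) - 3*(-6)*11) - 8) = sqrt((-288 - 1056 - 6*18**2 + 579*18 + 18*11) - 8) = sqrt((-288 - 1056 - 6*324 + 10422 + 198) - 8) = sqrt((-288 - 1056 - 1944 + 10422 + 198) - 8) = sqrt(7332 - 8) = sqrt(7324) = 2*sqrt(1831)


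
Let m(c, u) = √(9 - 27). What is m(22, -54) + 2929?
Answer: 2929 + 3*I*√2 ≈ 2929.0 + 4.2426*I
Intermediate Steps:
m(c, u) = 3*I*√2 (m(c, u) = √(-18) = 3*I*√2)
m(22, -54) + 2929 = 3*I*√2 + 2929 = 2929 + 3*I*√2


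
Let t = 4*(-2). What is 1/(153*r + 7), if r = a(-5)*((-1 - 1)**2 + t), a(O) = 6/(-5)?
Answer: 5/3707 ≈ 0.0013488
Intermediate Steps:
t = -8
a(O) = -6/5 (a(O) = 6*(-1/5) = -6/5)
r = 24/5 (r = -6*((-1 - 1)**2 - 8)/5 = -6*((-2)**2 - 8)/5 = -6*(4 - 8)/5 = -6/5*(-4) = 24/5 ≈ 4.8000)
1/(153*r + 7) = 1/(153*(24/5) + 7) = 1/(3672/5 + 7) = 1/(3707/5) = 5/3707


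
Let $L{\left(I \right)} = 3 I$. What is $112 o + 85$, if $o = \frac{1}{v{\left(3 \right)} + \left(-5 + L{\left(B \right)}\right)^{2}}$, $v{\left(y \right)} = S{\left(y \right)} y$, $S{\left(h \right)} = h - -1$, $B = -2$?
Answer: $\frac{1631}{19} \approx 85.842$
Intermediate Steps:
$S{\left(h \right)} = 1 + h$ ($S{\left(h \right)} = h + 1 = 1 + h$)
$v{\left(y \right)} = y \left(1 + y\right)$ ($v{\left(y \right)} = \left(1 + y\right) y = y \left(1 + y\right)$)
$o = \frac{1}{133}$ ($o = \frac{1}{3 \left(1 + 3\right) + \left(-5 + 3 \left(-2\right)\right)^{2}} = \frac{1}{3 \cdot 4 + \left(-5 - 6\right)^{2}} = \frac{1}{12 + \left(-11\right)^{2}} = \frac{1}{12 + 121} = \frac{1}{133} \approx 0.0075188$)
$112 o + 85 = 112 \cdot \frac{1}{133} + 85 = \frac{16}{19} + 85 = \frac{1631}{19}$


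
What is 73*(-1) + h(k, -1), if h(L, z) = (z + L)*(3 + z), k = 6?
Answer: -63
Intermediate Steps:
h(L, z) = (3 + z)*(L + z) (h(L, z) = (L + z)*(3 + z) = (3 + z)*(L + z))
73*(-1) + h(k, -1) = 73*(-1) + ((-1)² + 3*6 + 3*(-1) + 6*(-1)) = -73 + (1 + 18 - 3 - 6) = -73 + 10 = -63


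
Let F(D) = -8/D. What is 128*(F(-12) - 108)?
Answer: -41216/3 ≈ -13739.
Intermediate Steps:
128*(F(-12) - 108) = 128*(-8/(-12) - 108) = 128*(-8*(-1/12) - 108) = 128*(⅔ - 108) = 128*(-322/3) = -41216/3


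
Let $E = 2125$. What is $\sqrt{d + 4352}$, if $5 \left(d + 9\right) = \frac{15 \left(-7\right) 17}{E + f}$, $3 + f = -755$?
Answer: $\frac{2 \sqrt{2028807077}}{1367} \approx 65.899$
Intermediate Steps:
$f = -758$ ($f = -3 - 755 = -758$)
$d = - \frac{12660}{1367}$ ($d = -9 + \frac{15 \left(-7\right) 17 \frac{1}{2125 - 758}}{5} = -9 + \frac{\left(-105\right) 17 \cdot \frac{1}{1367}}{5} = -9 + \frac{\left(-1785\right) \frac{1}{1367}}{5} = -9 + \frac{1}{5} \left(- \frac{1785}{1367}\right) = -9 - \frac{357}{1367} = - \frac{12660}{1367} \approx -9.2612$)
$\sqrt{d + 4352} = \sqrt{- \frac{12660}{1367} + 4352} = \sqrt{\frac{5936524}{1367}} = \frac{2 \sqrt{2028807077}}{1367}$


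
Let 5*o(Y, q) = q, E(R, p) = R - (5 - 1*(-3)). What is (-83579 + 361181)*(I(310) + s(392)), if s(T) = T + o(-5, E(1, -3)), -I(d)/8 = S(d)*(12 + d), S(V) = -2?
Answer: 7693184226/5 ≈ 1.5386e+9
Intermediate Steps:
E(R, p) = -8 + R (E(R, p) = R - (5 + 3) = R - 1*8 = R - 8 = -8 + R)
o(Y, q) = q/5
I(d) = 192 + 16*d (I(d) = -(-16)*(12 + d) = -8*(-24 - 2*d) = 192 + 16*d)
s(T) = -7/5 + T (s(T) = T + (-8 + 1)/5 = T + (1/5)*(-7) = T - 7/5 = -7/5 + T)
(-83579 + 361181)*(I(310) + s(392)) = (-83579 + 361181)*((192 + 16*310) + (-7/5 + 392)) = 277602*((192 + 4960) + 1953/5) = 277602*(5152 + 1953/5) = 277602*(27713/5) = 7693184226/5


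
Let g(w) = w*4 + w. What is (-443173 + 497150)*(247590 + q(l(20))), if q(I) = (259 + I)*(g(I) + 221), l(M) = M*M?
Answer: 92367007733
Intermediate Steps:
g(w) = 5*w (g(w) = 4*w + w = 5*w)
l(M) = M²
q(I) = (221 + 5*I)*(259 + I) (q(I) = (259 + I)*(5*I + 221) = (259 + I)*(221 + 5*I) = (221 + 5*I)*(259 + I))
(-443173 + 497150)*(247590 + q(l(20))) = (-443173 + 497150)*(247590 + (57239 + 5*(20²)² + 1516*20²)) = 53977*(247590 + (57239 + 5*400² + 1516*400)) = 53977*(247590 + (57239 + 5*160000 + 606400)) = 53977*(247590 + (57239 + 800000 + 606400)) = 53977*(247590 + 1463639) = 53977*1711229 = 92367007733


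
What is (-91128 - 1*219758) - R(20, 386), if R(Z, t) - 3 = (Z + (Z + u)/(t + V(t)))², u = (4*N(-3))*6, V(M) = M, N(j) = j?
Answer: -11595103770/37249 ≈ -3.1129e+5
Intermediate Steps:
u = -72 (u = (4*(-3))*6 = -12*6 = -72)
R(Z, t) = 3 + (Z + (-72 + Z)/(2*t))² (R(Z, t) = 3 + (Z + (Z - 72)/(t + t))² = 3 + (Z + (-72 + Z)/((2*t)))² = 3 + (Z + (-72 + Z)*(1/(2*t)))² = 3 + (Z + (-72 + Z)/(2*t))²)
(-91128 - 1*219758) - R(20, 386) = (-91128 - 1*219758) - (3 + (¼)*(-72 + 20 + 2*20*386)²/386²) = (-91128 - 219758) - (3 + (¼)*(1/148996)*(-72 + 20 + 15440)²) = -310886 - (3 + (¼)*(1/148996)*15388²) = -310886 - (3 + (¼)*(1/148996)*236790544) = -310886 - (3 + 14799409/37249) = -310886 - 1*14911156/37249 = -310886 - 14911156/37249 = -11595103770/37249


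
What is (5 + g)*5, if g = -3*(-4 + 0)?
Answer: 85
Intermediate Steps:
g = 12 (g = -3*(-4) = 12)
(5 + g)*5 = (5 + 12)*5 = 17*5 = 85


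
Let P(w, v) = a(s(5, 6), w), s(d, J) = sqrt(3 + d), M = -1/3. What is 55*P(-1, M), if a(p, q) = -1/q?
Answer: 55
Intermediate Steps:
M = -1/3 (M = -1*1/3 = -1/3 ≈ -0.33333)
P(w, v) = -1/w
55*P(-1, M) = 55*(-1/(-1)) = 55*(-1*(-1)) = 55*1 = 55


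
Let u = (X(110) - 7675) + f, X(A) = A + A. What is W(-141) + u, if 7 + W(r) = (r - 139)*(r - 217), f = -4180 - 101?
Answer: 88497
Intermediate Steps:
X(A) = 2*A
f = -4281
W(r) = -7 + (-217 + r)*(-139 + r) (W(r) = -7 + (r - 139)*(r - 217) = -7 + (-139 + r)*(-217 + r) = -7 + (-217 + r)*(-139 + r))
u = -11736 (u = (2*110 - 7675) - 4281 = (220 - 7675) - 4281 = -7455 - 4281 = -11736)
W(-141) + u = (30156 + (-141)**2 - 356*(-141)) - 11736 = (30156 + 19881 + 50196) - 11736 = 100233 - 11736 = 88497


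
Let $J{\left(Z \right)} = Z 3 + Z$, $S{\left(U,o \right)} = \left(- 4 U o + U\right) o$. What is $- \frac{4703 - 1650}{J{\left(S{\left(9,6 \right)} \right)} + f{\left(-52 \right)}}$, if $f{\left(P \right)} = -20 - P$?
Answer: $\frac{3053}{4936} \approx 0.61852$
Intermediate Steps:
$S{\left(U,o \right)} = o \left(U - 4 U o\right)$ ($S{\left(U,o \right)} = \left(- 4 U o + U\right) o = \left(U - 4 U o\right) o = o \left(U - 4 U o\right)$)
$J{\left(Z \right)} = 4 Z$ ($J{\left(Z \right)} = 3 Z + Z = 4 Z$)
$- \frac{4703 - 1650}{J{\left(S{\left(9,6 \right)} \right)} + f{\left(-52 \right)}} = - \frac{4703 - 1650}{4 \cdot 9 \cdot 6 \left(1 - 24\right) - -32} = - \frac{3053}{4 \cdot 9 \cdot 6 \left(1 - 24\right) + \left(-20 + 52\right)} = - \frac{3053}{4 \cdot 9 \cdot 6 \left(-23\right) + 32} = - \frac{3053}{4 \left(-1242\right) + 32} = - \frac{3053}{-4968 + 32} = - \frac{3053}{-4936} = - \frac{3053 \left(-1\right)}{4936} = \left(-1\right) \left(- \frac{3053}{4936}\right) = \frac{3053}{4936}$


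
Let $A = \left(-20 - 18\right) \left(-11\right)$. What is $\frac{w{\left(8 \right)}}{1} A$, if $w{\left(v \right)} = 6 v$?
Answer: $20064$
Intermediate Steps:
$A = 418$ ($A = \left(-38\right) \left(-11\right) = 418$)
$\frac{w{\left(8 \right)}}{1} A = \frac{6 \cdot 8}{1} \cdot 418 = 48 \cdot 1 \cdot 418 = 48 \cdot 418 = 20064$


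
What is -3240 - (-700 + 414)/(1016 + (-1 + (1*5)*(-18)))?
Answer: -2996714/925 ≈ -3239.7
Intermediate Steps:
-3240 - (-700 + 414)/(1016 + (-1 + (1*5)*(-18))) = -3240 - (-286)/(1016 + (-1 + 5*(-18))) = -3240 - (-286)/(1016 + (-1 - 90)) = -3240 - (-286)/(1016 - 91) = -3240 - (-286)/925 = -3240 - 1*(-286/925) = -3240 + 286/925 = -2996714/925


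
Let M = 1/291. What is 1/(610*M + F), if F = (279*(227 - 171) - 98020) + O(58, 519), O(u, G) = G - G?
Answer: -291/23976626 ≈ -1.2137e-5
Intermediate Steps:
M = 1/291 ≈ 0.0034364
O(u, G) = 0
F = -82396 (F = (279*(227 - 171) - 98020) + 0 = (279*56 - 98020) + 0 = (15624 - 98020) + 0 = -82396 + 0 = -82396)
1/(610*M + F) = 1/(610*(1/291) - 82396) = 1/(610/291 - 82396) = 1/(-23976626/291) = -291/23976626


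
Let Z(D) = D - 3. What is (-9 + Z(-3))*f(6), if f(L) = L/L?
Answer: -15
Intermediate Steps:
f(L) = 1
Z(D) = -3 + D
(-9 + Z(-3))*f(6) = (-9 + (-3 - 3))*1 = (-9 - 6)*1 = -15*1 = -15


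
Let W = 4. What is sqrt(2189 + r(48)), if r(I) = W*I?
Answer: sqrt(2381) ≈ 48.795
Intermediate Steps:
r(I) = 4*I
sqrt(2189 + r(48)) = sqrt(2189 + 4*48) = sqrt(2189 + 192) = sqrt(2381)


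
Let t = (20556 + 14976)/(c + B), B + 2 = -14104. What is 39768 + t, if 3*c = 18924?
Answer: 22148238/557 ≈ 39763.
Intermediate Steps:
B = -14106 (B = -2 - 14104 = -14106)
c = 6308 (c = (1/3)*18924 = 6308)
t = -2538/557 (t = (20556 + 14976)/(6308 - 14106) = 35532/(-7798) = 35532*(-1/7798) = -2538/557 ≈ -4.5565)
39768 + t = 39768 - 2538/557 = 22148238/557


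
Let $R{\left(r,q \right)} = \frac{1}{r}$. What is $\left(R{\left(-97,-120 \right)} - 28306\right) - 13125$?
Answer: $- \frac{4018808}{97} \approx -41431.0$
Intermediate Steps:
$\left(R{\left(-97,-120 \right)} - 28306\right) - 13125 = \left(\frac{1}{-97} - 28306\right) - 13125 = \left(- \frac{1}{97} - 28306\right) - 13125 = - \frac{2745683}{97} - 13125 = - \frac{4018808}{97}$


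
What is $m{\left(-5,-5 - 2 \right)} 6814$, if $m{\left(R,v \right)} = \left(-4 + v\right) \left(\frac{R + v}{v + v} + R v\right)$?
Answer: $- \frac{18813454}{7} \approx -2.6876 \cdot 10^{6}$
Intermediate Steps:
$m{\left(R,v \right)} = \left(-4 + v\right) \left(R v + \frac{R + v}{2 v}\right)$ ($m{\left(R,v \right)} = \left(-4 + v\right) \left(\frac{R + v}{2 v} + R v\right) = \left(-4 + v\right) \left(R v + \frac{R + v}{2 v}\right)$)
$m{\left(-5,-5 - 2 \right)} 6814 = \left(-2 + \frac{1}{2} \left(-5\right) + \frac{-5 - 2}{2} - 5 \left(-5 - 2\right)^{2} - - 20 \left(-5 - 2\right) - - \frac{10}{-5 - 2}\right) 6814 = \left(-2 - \frac{5}{2} + \frac{1}{2} \left(-7\right) - 5 \left(-7\right)^{2} - \left(-20\right) \left(-7\right) - - \frac{10}{-7}\right) 6814 = \left(-2 - \frac{5}{2} - \frac{7}{2} - 245 - 140 - \left(-10\right) \left(- \frac{1}{7}\right)\right) 6814 = \left(-2 - \frac{5}{2} - \frac{7}{2} - 245 - 140 - \frac{10}{7}\right) 6814 = \left(- \frac{2761}{7}\right) 6814 = - \frac{18813454}{7}$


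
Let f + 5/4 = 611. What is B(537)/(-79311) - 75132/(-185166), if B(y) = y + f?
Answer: 425663329/1087829676 ≈ 0.39130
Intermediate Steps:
f = 2439/4 (f = -5/4 + 611 = 2439/4 ≈ 609.75)
B(y) = 2439/4 + y (B(y) = y + 2439/4 = 2439/4 + y)
B(537)/(-79311) - 75132/(-185166) = (2439/4 + 537)/(-79311) - 75132/(-185166) = (4587/4)*(-1/79311) - 75132*(-1/185166) = -1529/105748 + 4174/10287 = 425663329/1087829676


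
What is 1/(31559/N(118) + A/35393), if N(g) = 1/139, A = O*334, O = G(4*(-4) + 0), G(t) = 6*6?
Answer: 35393/155258520517 ≈ 2.2796e-7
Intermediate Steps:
G(t) = 36
O = 36
A = 12024 (A = 36*334 = 12024)
N(g) = 1/139
1/(31559/N(118) + A/35393) = 1/(31559/(1/139) + 12024/35393) = 1/(31559*139 + 12024*(1/35393)) = 1/(4386701 + 12024/35393) = 1/(155258520517/35393) = 35393/155258520517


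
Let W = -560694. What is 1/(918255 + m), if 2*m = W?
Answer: 1/637908 ≈ 1.5676e-6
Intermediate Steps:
m = -280347 (m = (½)*(-560694) = -280347)
1/(918255 + m) = 1/(918255 - 280347) = 1/637908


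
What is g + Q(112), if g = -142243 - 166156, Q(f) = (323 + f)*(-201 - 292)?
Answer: -522854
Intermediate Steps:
Q(f) = -159239 - 493*f (Q(f) = (323 + f)*(-493) = -159239 - 493*f)
g = -308399
g + Q(112) = -308399 + (-159239 - 493*112) = -308399 + (-159239 - 55216) = -308399 - 214455 = -522854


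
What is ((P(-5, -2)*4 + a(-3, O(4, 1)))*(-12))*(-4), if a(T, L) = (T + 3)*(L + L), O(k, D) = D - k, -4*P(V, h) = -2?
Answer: 96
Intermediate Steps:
P(V, h) = 1/2 (P(V, h) = -1/4*(-2) = 1/2)
a(T, L) = 2*L*(3 + T) (a(T, L) = (3 + T)*(2*L) = 2*L*(3 + T))
((P(-5, -2)*4 + a(-3, O(4, 1)))*(-12))*(-4) = (((1/2)*4 + 2*(1 - 1*4)*(3 - 3))*(-12))*(-4) = ((2 + 2*(1 - 4)*0)*(-12))*(-4) = ((2 + 2*(-3)*0)*(-12))*(-4) = ((2 + 0)*(-12))*(-4) = (2*(-12))*(-4) = -24*(-4) = 96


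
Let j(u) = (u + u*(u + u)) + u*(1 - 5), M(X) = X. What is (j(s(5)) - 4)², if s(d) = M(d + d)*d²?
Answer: 15437068516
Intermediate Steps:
s(d) = 2*d³ (s(d) = (d + d)*d² = (2*d)*d² = 2*d³)
j(u) = -3*u + 2*u² (j(u) = (u + u*(2*u)) + u*(-4) = (u + 2*u²) - 4*u = -3*u + 2*u²)
(j(s(5)) - 4)² = ((2*5³)*(-3 + 2*(2*5³)) - 4)² = ((2*125)*(-3 + 2*(2*125)) - 4)² = (250*(-3 + 2*250) - 4)² = (250*(-3 + 500) - 4)² = (250*497 - 4)² = (124250 - 4)² = 124246² = 15437068516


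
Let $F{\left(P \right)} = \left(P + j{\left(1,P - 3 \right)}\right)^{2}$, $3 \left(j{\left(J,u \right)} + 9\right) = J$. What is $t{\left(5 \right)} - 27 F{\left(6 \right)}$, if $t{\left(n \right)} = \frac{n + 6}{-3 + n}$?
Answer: $- \frac{373}{2} \approx -186.5$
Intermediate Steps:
$j{\left(J,u \right)} = -9 + \frac{J}{3}$
$t{\left(n \right)} = \frac{6 + n}{-3 + n}$
$F{\left(P \right)} = \left(- \frac{26}{3} + P\right)^{2}$ ($F{\left(P \right)} = \left(P + \left(-9 + \frac{1}{3} \cdot 1\right)\right)^{2} = \left(P + \left(-9 + \frac{1}{3}\right)\right)^{2} = \left(P - \frac{26}{3}\right)^{2} = \left(- \frac{26}{3} + P\right)^{2}$)
$t{\left(5 \right)} - 27 F{\left(6 \right)} = \frac{6 + 5}{-3 + 5} - 27 \frac{\left(-26 + 3 \cdot 6\right)^{2}}{9} = \frac{1}{2} \cdot 11 - 27 \frac{\left(-26 + 18\right)^{2}}{9} = \frac{1}{2} \cdot 11 - 27 \frac{\left(-8\right)^{2}}{9} = \frac{11}{2} - 27 \cdot \frac{1}{9} \cdot 64 = \frac{11}{2} - 192 = - \frac{373}{2}$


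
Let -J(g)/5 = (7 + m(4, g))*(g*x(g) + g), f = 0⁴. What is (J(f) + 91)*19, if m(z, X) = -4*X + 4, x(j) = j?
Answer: 1729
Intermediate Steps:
m(z, X) = 4 - 4*X
f = 0
J(g) = -5*(11 - 4*g)*(g + g²) (J(g) = -5*(7 + (4 - 4*g))*(g*g + g) = -5*(11 - 4*g)*(g² + g) = -5*(11 - 4*g)*(g + g²))
(J(f) + 91)*19 = (5*0*(-11 - 7*0 + 4*0²) + 91)*19 = (5*0*(-11 + 0 + 4*0) + 91)*19 = (5*0*(-11 + 0 + 0) + 91)*19 = (5*0*(-11) + 91)*19 = (0 + 91)*19 = 91*19 = 1729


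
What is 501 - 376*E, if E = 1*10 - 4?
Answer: -1755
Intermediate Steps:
E = 6 (E = 10 - 4 = 6)
501 - 376*E = 501 - 376*6 = 501 - 2256 = -1755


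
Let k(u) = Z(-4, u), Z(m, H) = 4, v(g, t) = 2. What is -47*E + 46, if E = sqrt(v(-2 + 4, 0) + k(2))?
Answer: 46 - 47*sqrt(6) ≈ -69.126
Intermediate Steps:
k(u) = 4
E = sqrt(6) (E = sqrt(2 + 4) = sqrt(6) ≈ 2.4495)
-47*E + 46 = -47*sqrt(6) + 46 = 46 - 47*sqrt(6)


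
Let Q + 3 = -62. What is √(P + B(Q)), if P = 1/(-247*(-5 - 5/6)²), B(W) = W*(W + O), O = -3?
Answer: 2*√82583305402/8645 ≈ 66.483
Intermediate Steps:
Q = -65 (Q = -3 - 62 = -65)
B(W) = W*(-3 + W) (B(W) = W*(W - 3) = W*(-3 + W))
P = -36/302575 (P = 1/(-247*(-5 - 5*⅙)²) = 1/(-247*(-5 - ⅚)²) = 1/(-247*(-35/6)²) = 1/(-247*1225/36) = 1/(-302575/36) = -36/302575 ≈ -0.00011898)
√(P + B(Q)) = √(-36/302575 - 65*(-3 - 65)) = √(-36/302575 - 65*(-68)) = √(-36/302575 + 4420) = √(1337381464/302575) = 2*√82583305402/8645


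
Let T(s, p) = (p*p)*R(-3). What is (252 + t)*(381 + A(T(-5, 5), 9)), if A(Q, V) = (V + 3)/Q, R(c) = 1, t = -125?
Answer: 1211199/25 ≈ 48448.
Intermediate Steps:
T(s, p) = p² (T(s, p) = (p*p)*1 = p²*1 = p²)
A(Q, V) = (3 + V)/Q
(252 + t)*(381 + A(T(-5, 5), 9)) = (252 - 125)*(381 + (3 + 9)/(5²)) = 127*(381 + 12/25) = 127*(9537/25) = 1211199/25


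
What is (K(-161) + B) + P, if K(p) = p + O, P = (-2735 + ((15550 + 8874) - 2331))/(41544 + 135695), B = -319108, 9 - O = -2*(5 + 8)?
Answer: -56580695568/177239 ≈ -3.1923e+5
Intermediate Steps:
O = 35 (O = 9 - (-2)*(5 + 8) = 9 - (-2)*13 = 9 - 1*(-26) = 9 + 26 = 35)
P = 19358/177239 (P = (-2735 + (24424 - 2331))/177239 = (-2735 + 22093)*(1/177239) = 19358*(1/177239) = 19358/177239 ≈ 0.10922)
K(p) = 35 + p (K(p) = p + 35 = 35 + p)
(K(-161) + B) + P = ((35 - 161) - 319108) + 19358/177239 = (-126 - 319108) + 19358/177239 = -319234 + 19358/177239 = -56580695568/177239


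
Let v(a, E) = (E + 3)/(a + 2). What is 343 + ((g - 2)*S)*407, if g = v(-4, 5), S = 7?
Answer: -16751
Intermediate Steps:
v(a, E) = (3 + E)/(2 + a)
g = -4 (g = (3 + 5)/(2 - 4) = 8/(-2) = -1/2*8 = -4)
343 + ((g - 2)*S)*407 = 343 + ((-4 - 2)*7)*407 = 343 - 6*7*407 = 343 - 42*407 = 343 - 17094 = -16751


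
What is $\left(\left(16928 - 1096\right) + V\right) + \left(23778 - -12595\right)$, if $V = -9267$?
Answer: $42938$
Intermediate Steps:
$\left(\left(16928 - 1096\right) + V\right) + \left(23778 - -12595\right) = \left(\left(16928 - 1096\right) - 9267\right) + \left(23778 - -12595\right) = \left(15832 - 9267\right) + \left(23778 + 12595\right) = 6565 + 36373 = 42938$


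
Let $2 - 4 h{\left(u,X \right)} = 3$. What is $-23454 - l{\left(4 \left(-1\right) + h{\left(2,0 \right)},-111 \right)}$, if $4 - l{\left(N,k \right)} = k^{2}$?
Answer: $-11137$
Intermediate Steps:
$h{\left(u,X \right)} = - \frac{1}{4}$ ($h{\left(u,X \right)} = \frac{1}{2} - \frac{3}{4} = - \frac{1}{4}$)
$l{\left(N,k \right)} = 4 - k^{2}$
$-23454 - l{\left(4 \left(-1\right) + h{\left(2,0 \right)},-111 \right)} = -23454 - \left(4 - \left(-111\right)^{2}\right) = -23454 - \left(4 - 12321\right) = -23454 - -12317 = -23454 + 12317 = -11137$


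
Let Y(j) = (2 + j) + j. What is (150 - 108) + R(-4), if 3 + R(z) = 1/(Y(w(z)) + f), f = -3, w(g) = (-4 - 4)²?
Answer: 4954/127 ≈ 39.008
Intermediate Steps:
w(g) = 64 (w(g) = (-8)² = 64)
Y(j) = 2 + 2*j
R(z) = -380/127 (R(z) = -3 + 1/((2 + 2*64) - 3) = -3 + 1/((2 + 128) - 3) = -3 + 1/(130 - 3) = -3 + 1/127 = -380/127)
(150 - 108) + R(-4) = (150 - 108) - 380/127 = 42 - 380/127 = 4954/127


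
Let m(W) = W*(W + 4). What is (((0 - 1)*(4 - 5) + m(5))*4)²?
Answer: 33856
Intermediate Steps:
m(W) = W*(4 + W)
(((0 - 1)*(4 - 5) + m(5))*4)² = (((0 - 1)*(4 - 5) + 5*(4 + 5))*4)² = ((-1*(-1) + 5*9)*4)² = ((1 + 45)*4)² = (46*4)² = 184² = 33856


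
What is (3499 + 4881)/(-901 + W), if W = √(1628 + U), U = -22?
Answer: -1510076/162039 - 1676*√1606/162039 ≈ -9.7337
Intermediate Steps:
W = √1606 (W = √(1628 - 22) = √1606 ≈ 40.075)
(3499 + 4881)/(-901 + W) = (3499 + 4881)/(-901 + √1606) = 8380/(-901 + √1606)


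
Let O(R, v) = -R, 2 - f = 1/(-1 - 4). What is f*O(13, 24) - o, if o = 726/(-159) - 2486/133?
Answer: -188287/35245 ≈ -5.3422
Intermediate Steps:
f = 11/5 (f = 2 - 1/(-1 - 4) = 2 - 1/(-5) = 2 - 1*(-⅕) = 2 + ⅕ = 11/5 ≈ 2.2000)
o = -163944/7049 (o = 726*(-1/159) - 2486*1/133 = -242/53 - 2486/133 = -163944/7049 ≈ -23.258)
f*O(13, 24) - o = 11*(-1*13)/5 - 1*(-163944/7049) = (11/5)*(-13) + 163944/7049 = -143/5 + 163944/7049 = -188287/35245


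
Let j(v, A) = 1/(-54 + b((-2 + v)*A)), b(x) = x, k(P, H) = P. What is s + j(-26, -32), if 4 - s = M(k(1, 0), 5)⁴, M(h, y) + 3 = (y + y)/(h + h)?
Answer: -10103/842 ≈ -11.999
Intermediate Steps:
M(h, y) = -3 + y/h (M(h, y) = -3 + (y + y)/(h + h) = -3 + (2*y)/((2*h)) = -3 + (2*y)*(1/(2*h)) = -3 + y/h)
j(v, A) = 1/(-54 + A*(-2 + v)) (j(v, A) = 1/(-54 + (-2 + v)*A) = 1/(-54 + A*(-2 + v)))
s = -12 (s = 4 - (-3 + 5/1)⁴ = 4 - (-3 + 5*1)⁴ = 4 - (-3 + 5)⁴ = 4 - 1*2⁴ = 4 - 1*16 = 4 - 16 = -12)
s + j(-26, -32) = -12 + 1/(-54 - 32*(-2 - 26)) = -12 + 1/(-54 - 32*(-28)) = -12 + 1/(-54 + 896) = -12 + 1/842 = -10103/842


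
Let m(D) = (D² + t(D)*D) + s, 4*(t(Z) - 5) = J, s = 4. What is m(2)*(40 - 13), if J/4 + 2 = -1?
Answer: 324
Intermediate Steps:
J = -12 (J = -8 + 4*(-1) = -8 - 4 = -12)
t(Z) = 2 (t(Z) = 5 + (¼)*(-12) = 5 - 3 = 2)
m(D) = 4 + D² + 2*D (m(D) = (D² + 2*D) + 4 = 4 + D² + 2*D)
m(2)*(40 - 13) = (4 + 2² + 2*2)*(40 - 13) = (4 + 4 + 4)*27 = 12*27 = 324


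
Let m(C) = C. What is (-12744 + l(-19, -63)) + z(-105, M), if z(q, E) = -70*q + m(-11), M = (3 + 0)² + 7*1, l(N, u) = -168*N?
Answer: -2213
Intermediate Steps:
M = 16 (M = 3² + 7 = 9 + 7 = 16)
z(q, E) = -11 - 70*q (z(q, E) = -70*q - 11 = -11 - 70*q)
(-12744 + l(-19, -63)) + z(-105, M) = (-12744 - 168*(-19)) + (-11 - 70*(-105)) = (-12744 + 3192) + (-11 + 7350) = -9552 + 7339 = -2213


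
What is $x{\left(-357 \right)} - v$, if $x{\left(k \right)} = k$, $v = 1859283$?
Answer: $-1859640$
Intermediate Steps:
$x{\left(-357 \right)} - v = -357 - 1859283 = -1859640$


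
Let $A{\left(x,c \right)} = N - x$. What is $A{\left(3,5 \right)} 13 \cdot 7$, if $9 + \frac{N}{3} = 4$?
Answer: $-1638$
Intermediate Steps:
$N = -15$ ($N = -27 + 3 \cdot 4 = -27 + 12 = -15$)
$A{\left(x,c \right)} = -15 - x$
$A{\left(3,5 \right)} 13 \cdot 7 = \left(-15 - 3\right) 13 \cdot 7 = \left(-18\right) 13 \cdot 7 = \left(-234\right) 7 = -1638$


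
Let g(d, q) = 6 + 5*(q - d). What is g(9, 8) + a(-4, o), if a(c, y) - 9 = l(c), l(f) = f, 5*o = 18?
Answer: 6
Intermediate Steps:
o = 18/5 (o = (⅕)*18 = 18/5 ≈ 3.6000)
a(c, y) = 9 + c
g(d, q) = 6 - 5*d + 5*q (g(d, q) = 6 + (-5*d + 5*q) = 6 - 5*d + 5*q)
g(9, 8) + a(-4, o) = (6 - 5*9 + 5*8) + (9 - 4) = (6 - 45 + 40) + 5 = 1 + 5 = 6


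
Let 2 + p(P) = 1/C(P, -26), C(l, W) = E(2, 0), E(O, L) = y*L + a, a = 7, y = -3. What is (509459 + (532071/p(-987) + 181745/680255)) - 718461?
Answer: -876375173136/1768663 ≈ -4.9550e+5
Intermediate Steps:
E(O, L) = 7 - 3*L (E(O, L) = -3*L + 7 = 7 - 3*L)
C(l, W) = 7 (C(l, W) = 7 - 3*0 = 7 + 0 = 7)
p(P) = -13/7 (p(P) = -2 + 1/7 = -13/7)
(509459 + (532071/p(-987) + 181745/680255)) - 718461 = (509459 + (532071/(-13/7) + 181745/680255)) - 718461 = (509459 + (532071*(-7/13) + 181745*(1/680255))) - 718461 = (509459 + (-3724497/13 + 36349/136051)) - 718461 = (509459 - 506721068810/1768663) - 718461 = 394340214507/1768663 - 718461 = -876375173136/1768663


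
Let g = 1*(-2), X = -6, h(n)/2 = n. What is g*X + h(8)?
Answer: 28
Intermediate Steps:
h(n) = 2*n
g = -2
g*X + h(8) = -2*(-6) + 2*8 = 12 + 16 = 28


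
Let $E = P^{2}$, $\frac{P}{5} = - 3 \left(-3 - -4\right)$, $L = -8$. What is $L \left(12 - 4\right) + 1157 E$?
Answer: $260261$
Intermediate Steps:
$P = -15$ ($P = 5 \left(- 3 \left(-3 - -4\right)\right) = 5 \left(- 3 \left(-3 + 4\right)\right) = 5 \left(\left(-3\right) 1\right) = 5 \left(-3\right) = -15$)
$E = 225$ ($E = \left(-15\right)^{2} = 225$)
$L \left(12 - 4\right) + 1157 E = - 8 \left(12 - 4\right) + 1157 \cdot 225 = \left(-8\right) 8 + 260325 = -64 + 260325 = 260261$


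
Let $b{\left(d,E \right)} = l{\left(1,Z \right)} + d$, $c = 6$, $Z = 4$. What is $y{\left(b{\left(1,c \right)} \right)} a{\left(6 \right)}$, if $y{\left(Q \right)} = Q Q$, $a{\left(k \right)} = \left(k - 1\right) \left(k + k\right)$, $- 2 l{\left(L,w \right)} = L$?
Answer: $15$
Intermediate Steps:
$l{\left(L,w \right)} = - \frac{L}{2}$
$b{\left(d,E \right)} = - \frac{1}{2} + d$ ($b{\left(d,E \right)} = \left(- \frac{1}{2}\right) 1 + d = - \frac{1}{2} + d$)
$a{\left(k \right)} = 2 k \left(-1 + k\right)$ ($a{\left(k \right)} = \left(-1 + k\right) 2 k = 2 k \left(-1 + k\right)$)
$y{\left(Q \right)} = Q^{2}$
$y{\left(b{\left(1,c \right)} \right)} a{\left(6 \right)} = \left(- \frac{1}{2} + 1\right)^{2} \cdot 2 \cdot 6 \left(-1 + 6\right) = \frac{2 \cdot 6 \cdot 5}{4} = \frac{1}{4} \cdot 60 = 15$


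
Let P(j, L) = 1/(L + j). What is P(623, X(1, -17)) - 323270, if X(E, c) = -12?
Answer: -197517969/611 ≈ -3.2327e+5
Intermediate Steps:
P(623, X(1, -17)) - 323270 = 1/(-12 + 623) - 323270 = 1/611 - 323270 = -197517969/611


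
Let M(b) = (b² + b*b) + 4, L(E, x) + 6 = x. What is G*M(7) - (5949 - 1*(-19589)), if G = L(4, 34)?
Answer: -22682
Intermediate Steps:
L(E, x) = -6 + x
G = 28 (G = -6 + 34 = 28)
M(b) = 4 + 2*b² (M(b) = (b² + b²) + 4 = 2*b² + 4 = 4 + 2*b²)
G*M(7) - (5949 - 1*(-19589)) = 28*(4 + 2*7²) - (5949 - 1*(-19589)) = 28*(4 + 2*49) - (5949 + 19589) = 28*(4 + 98) - 1*25538 = 28*102 - 25538 = 2856 - 25538 = -22682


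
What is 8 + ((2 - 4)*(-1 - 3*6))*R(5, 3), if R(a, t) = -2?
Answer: -68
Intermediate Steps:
8 + ((2 - 4)*(-1 - 3*6))*R(5, 3) = 8 + ((2 - 4)*(-1 - 3*6))*(-2) = 8 - 2*(-1 - 18)*(-2) = 8 - 2*(-19)*(-2) = 8 + 38*(-2) = 8 - 76 = -68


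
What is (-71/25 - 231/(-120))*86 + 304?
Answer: 22531/100 ≈ 225.31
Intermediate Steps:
(-71/25 - 231/(-120))*86 + 304 = (-71*1/25 - 231*(-1/120))*86 + 304 = (-71/25 + 77/40)*86 + 304 = -183/200*86 + 304 = -7869/100 + 304 = 22531/100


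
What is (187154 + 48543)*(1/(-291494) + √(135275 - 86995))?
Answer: -33671/41642 + 471394*√12070 ≈ 5.1789e+7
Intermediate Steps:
(187154 + 48543)*(1/(-291494) + √(135275 - 86995)) = 235697*(-1/291494 + √48280) = 235697*(-1/291494 + 2*√12070) = -33671/41642 + 471394*√12070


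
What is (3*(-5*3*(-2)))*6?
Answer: 540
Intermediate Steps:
(3*(-5*3*(-2)))*6 = (3*(-15*(-2)))*6 = (3*30)*6 = 90*6 = 540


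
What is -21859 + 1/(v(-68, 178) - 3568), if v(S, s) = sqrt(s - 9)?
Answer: -77708746/3555 ≈ -21859.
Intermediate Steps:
v(S, s) = sqrt(-9 + s)
-21859 + 1/(v(-68, 178) - 3568) = -21859 + 1/(sqrt(-9 + 178) - 3568) = -21859 + 1/(sqrt(169) - 3568) = -21859 + 1/(13 - 3568) = -21859 + 1/(-3555) = -21859 - 1/3555 = -77708746/3555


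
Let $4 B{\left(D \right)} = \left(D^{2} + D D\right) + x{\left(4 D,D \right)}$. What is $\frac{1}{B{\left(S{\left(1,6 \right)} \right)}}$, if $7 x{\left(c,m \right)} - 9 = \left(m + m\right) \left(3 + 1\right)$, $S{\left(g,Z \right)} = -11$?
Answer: $\frac{28}{1615} \approx 0.017337$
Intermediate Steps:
$x{\left(c,m \right)} = \frac{9}{7} + \frac{8 m}{7}$ ($x{\left(c,m \right)} = \frac{9}{7} + \frac{\left(m + m\right) \left(3 + 1\right)}{7} = \frac{9}{7} + \frac{2 m 4}{7} = \frac{9}{7} + \frac{8 m}{7}$)
$B{\left(D \right)} = \frac{9}{28} + \frac{D^{2}}{2} + \frac{2 D}{7}$ ($B{\left(D \right)} = \frac{\left(D^{2} + D D\right) + \left(\frac{9}{7} + \frac{8 D}{7}\right)}{4} = \frac{\left(D^{2} + D^{2}\right) + \left(\frac{9}{7} + \frac{8 D}{7}\right)}{4} = \frac{2 D^{2} + \left(\frac{9}{7} + \frac{8 D}{7}\right)}{4} = \frac{\frac{9}{7} + 2 D^{2} + \frac{8 D}{7}}{4} = \frac{9}{28} + \frac{D^{2}}{2} + \frac{2 D}{7}$)
$\frac{1}{B{\left(S{\left(1,6 \right)} \right)}} = \frac{1}{\frac{9}{28} + \frac{\left(-11\right)^{2}}{2} + \frac{2}{7} \left(-11\right)} = \frac{1}{\frac{9}{28} + \frac{1}{2} \cdot 121 - \frac{22}{7}} = \frac{1}{\frac{9}{28} + \frac{121}{2} - \frac{22}{7}} = \frac{1}{\frac{1615}{28}} = \frac{28}{1615}$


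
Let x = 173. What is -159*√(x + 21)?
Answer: -159*√194 ≈ -2214.6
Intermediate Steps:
-159*√(x + 21) = -159*√(173 + 21) = -159*√194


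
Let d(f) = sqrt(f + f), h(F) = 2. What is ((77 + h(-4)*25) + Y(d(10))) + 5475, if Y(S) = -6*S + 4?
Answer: 5606 - 12*sqrt(5) ≈ 5579.2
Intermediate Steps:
d(f) = sqrt(2)*sqrt(f) (d(f) = sqrt(2*f) = sqrt(2)*sqrt(f))
Y(S) = 4 - 6*S
((77 + h(-4)*25) + Y(d(10))) + 5475 = ((77 + 2*25) + (4 - 6*sqrt(2)*sqrt(10))) + 5475 = ((77 + 50) + (4 - 12*sqrt(5))) + 5475 = (127 + (4 - 12*sqrt(5))) + 5475 = (131 - 12*sqrt(5)) + 5475 = 5606 - 12*sqrt(5)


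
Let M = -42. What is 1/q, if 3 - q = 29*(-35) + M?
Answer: 1/1060 ≈ 0.00094340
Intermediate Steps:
q = 1060 (q = 3 - (29*(-35) - 42) = 3 - (-1015 - 42) = 3 - 1*(-1057) = 3 + 1057 = 1060)
1/q = 1/1060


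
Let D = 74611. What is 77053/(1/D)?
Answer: 5749001383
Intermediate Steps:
77053/(1/D) = 77053/(1/74611) = 77053*74611 = 5749001383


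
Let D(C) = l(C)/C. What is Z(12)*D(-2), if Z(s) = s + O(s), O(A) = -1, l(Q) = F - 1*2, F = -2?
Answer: 22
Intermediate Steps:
l(Q) = -4 (l(Q) = -2 - 1*2 = -2 - 2 = -4)
Z(s) = -1 + s (Z(s) = s - 1 = -1 + s)
D(C) = -4/C
Z(12)*D(-2) = (-1 + 12)*(-4/(-2)) = 11*(-4*(-½)) = 11*2 = 22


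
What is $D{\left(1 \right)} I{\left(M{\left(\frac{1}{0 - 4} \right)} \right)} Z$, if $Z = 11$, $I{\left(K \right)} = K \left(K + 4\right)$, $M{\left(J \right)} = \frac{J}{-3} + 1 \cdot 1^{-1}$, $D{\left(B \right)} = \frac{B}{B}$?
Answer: $\frac{8723}{144} \approx 60.576$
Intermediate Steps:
$D{\left(B \right)} = 1$
$M{\left(J \right)} = 1 - \frac{J}{3}$ ($M{\left(J \right)} = J \left(- \frac{1}{3}\right) + 1 \cdot 1 = - \frac{J}{3} + 1 = 1 - \frac{J}{3}$)
$I{\left(K \right)} = K \left(4 + K\right)$
$D{\left(1 \right)} I{\left(M{\left(\frac{1}{0 - 4} \right)} \right)} Z = 1 \left(1 - \frac{1}{3 \left(0 - 4\right)}\right) \left(4 + \left(1 - \frac{1}{3 \left(0 - 4\right)}\right)\right) 11 = 1 \left(1 - \frac{1}{3 \left(-4\right)}\right) \left(4 + \left(1 - \frac{1}{3 \left(-4\right)}\right)\right) 11 = 1 \left(1 - - \frac{1}{12}\right) \left(4 + \left(1 - - \frac{1}{12}\right)\right) 11 = 1 \left(1 + \frac{1}{12}\right) \left(4 + \left(1 + \frac{1}{12}\right)\right) 11 = 1 \frac{13 \left(4 + \frac{13}{12}\right)}{12} \cdot 11 = 1 \cdot \frac{13}{12} \cdot \frac{61}{12} \cdot 11 = 1 \cdot \frac{793}{144} \cdot 11 = \frac{793}{144} \cdot 11 = \frac{8723}{144}$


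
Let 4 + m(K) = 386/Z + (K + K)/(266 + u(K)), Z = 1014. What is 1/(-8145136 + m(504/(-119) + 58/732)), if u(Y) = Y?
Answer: -43473729/354099593857943 ≈ -1.2277e-7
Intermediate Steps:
m(K) = -1835/507 + 2*K/(266 + K) (m(K) = -4 + (386/1014 + (K + K)/(266 + K)) = -4 + (386*(1/1014) + (2*K)/(266 + K)) = -4 + (193/507 + 2*K/(266 + K)) = -1835/507 + 2*K/(266 + K))
1/(-8145136 + m(504/(-119) + 58/732)) = 1/(-8145136 + (-488110 - 821*(504/(-119) + 58/732))/(507*(266 + (504/(-119) + 58/732)))) = 1/(-8145136 + (-488110 - 821*(504*(-1/119) + 58*(1/732)))/(507*(266 + (504*(-1/119) + 58*(1/732))))) = 1/(-8145136 + (-488110 - 821*(-72/17 + 29/366))/(507*(266 + (-72/17 + 29/366)))) = 1/(-8145136 + (-488110 - 821*(-25859/6222))/(507*(266 - 25859/6222))) = 1/(-8145136 + (-488110 + 21230239/6222)/(507*(1629193/6222))) = 1/(-8145136 + (1/507)*(6222/1629193)*(-3015790181/6222)) = 1/(-8145136 - 158725799/43473729) = 1/(-354099593857943/43473729) = -43473729/354099593857943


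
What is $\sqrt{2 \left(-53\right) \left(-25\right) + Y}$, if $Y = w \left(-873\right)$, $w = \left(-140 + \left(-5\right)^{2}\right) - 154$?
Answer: $\sqrt{237487} \approx 487.33$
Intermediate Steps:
$w = -269$ ($w = \left(-140 + 25\right) - 154 = -115 - 154 = -269$)
$Y = 234837$ ($Y = \left(-269\right) \left(-873\right) = 234837$)
$\sqrt{2 \left(-53\right) \left(-25\right) + Y} = \sqrt{2 \left(-53\right) \left(-25\right) + 234837} = \sqrt{\left(-106\right) \left(-25\right) + 234837} = \sqrt{2650 + 234837} = \sqrt{237487}$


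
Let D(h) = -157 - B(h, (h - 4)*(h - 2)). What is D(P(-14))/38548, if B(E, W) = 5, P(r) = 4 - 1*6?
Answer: -81/19274 ≈ -0.0042026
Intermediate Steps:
P(r) = -2 (P(r) = 4 - 6 = -2)
D(h) = -162 (D(h) = -157 - 1*5 = -157 - 5 = -162)
D(P(-14))/38548 = -162/38548 = -162*1/38548 = -81/19274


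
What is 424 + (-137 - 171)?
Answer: 116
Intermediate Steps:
424 + (-137 - 171) = 424 - 308 = 116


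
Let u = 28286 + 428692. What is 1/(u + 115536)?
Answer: 1/572514 ≈ 1.7467e-6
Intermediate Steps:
u = 456978
1/(u + 115536) = 1/(456978 + 115536) = 1/572514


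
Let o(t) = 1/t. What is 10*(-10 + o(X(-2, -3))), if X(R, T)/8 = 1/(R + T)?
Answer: -425/4 ≈ -106.25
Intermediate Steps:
X(R, T) = 8/(R + T)
10*(-10 + o(X(-2, -3))) = 10*(-10 + 1/(8/(-2 - 3))) = 10*(-10 + 1/(8/(-5))) = 10*(-10 + 1/(8*(-1/5))) = 10*(-10 + 1/(-8/5)) = 10*(-10 - 5/8) = 10*(-85/8) = -425/4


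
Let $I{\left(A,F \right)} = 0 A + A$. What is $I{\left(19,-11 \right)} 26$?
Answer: $494$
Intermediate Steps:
$I{\left(A,F \right)} = A$ ($I{\left(A,F \right)} = 0 + A = A$)
$I{\left(19,-11 \right)} 26 = 19 \cdot 26 = 494$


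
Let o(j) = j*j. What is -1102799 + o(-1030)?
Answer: -41899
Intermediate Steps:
o(j) = j**2
-1102799 + o(-1030) = -1102799 + (-1030)**2 = -1102799 + 1060900 = -41899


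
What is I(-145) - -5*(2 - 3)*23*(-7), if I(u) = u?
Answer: 660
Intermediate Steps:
I(-145) - -5*(2 - 3)*23*(-7) = -145 - -5*(2 - 3)*23*(-7) = -145 - -5*(-1)*23*(-7) = -145 - 5*23*(-7) = -145 - 115*(-7) = -145 - 1*(-805) = -145 + 805 = 660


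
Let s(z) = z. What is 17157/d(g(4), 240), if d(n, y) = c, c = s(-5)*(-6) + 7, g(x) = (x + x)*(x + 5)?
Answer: 17157/37 ≈ 463.70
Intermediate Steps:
g(x) = 2*x*(5 + x) (g(x) = (2*x)*(5 + x) = 2*x*(5 + x))
c = 37 (c = -5*(-6) + 7 = 30 + 7 = 37)
d(n, y) = 37
17157/d(g(4), 240) = 17157/37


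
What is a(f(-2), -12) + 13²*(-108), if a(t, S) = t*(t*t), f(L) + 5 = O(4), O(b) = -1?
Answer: -18468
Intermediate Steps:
f(L) = -6 (f(L) = -5 - 1 = -6)
a(t, S) = t³ (a(t, S) = t*t² = t³)
a(f(-2), -12) + 13²*(-108) = (-6)³ + 13²*(-108) = -216 + 169*(-108) = -216 - 18252 = -18468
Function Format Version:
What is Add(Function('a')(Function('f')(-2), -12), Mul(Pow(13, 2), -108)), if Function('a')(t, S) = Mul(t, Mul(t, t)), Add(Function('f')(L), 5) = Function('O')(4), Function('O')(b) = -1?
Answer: -18468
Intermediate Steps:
Function('f')(L) = -6 (Function('f')(L) = Add(-5, -1) = -6)
Function('a')(t, S) = Pow(t, 3) (Function('a')(t, S) = Mul(t, Pow(t, 2)) = Pow(t, 3))
Add(Function('a')(Function('f')(-2), -12), Mul(Pow(13, 2), -108)) = Add(Pow(-6, 3), Mul(Pow(13, 2), -108)) = Add(-216, Mul(169, -108)) = Add(-216, -18252) = -18468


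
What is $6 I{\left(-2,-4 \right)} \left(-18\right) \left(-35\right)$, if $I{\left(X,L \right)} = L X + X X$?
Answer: $45360$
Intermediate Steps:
$I{\left(X,L \right)} = X^{2} + L X$ ($I{\left(X,L \right)} = L X + X^{2} = X^{2} + L X$)
$6 I{\left(-2,-4 \right)} \left(-18\right) \left(-35\right) = 6 \left(- 2 \left(-4 - 2\right)\right) \left(-18\right) \left(-35\right) = 6 \left(\left(-2\right) \left(-6\right)\right) \left(-18\right) \left(-35\right) = 6 \cdot 12 \left(-18\right) \left(-35\right) = 72 \left(-18\right) \left(-35\right) = \left(-1296\right) \left(-35\right) = 45360$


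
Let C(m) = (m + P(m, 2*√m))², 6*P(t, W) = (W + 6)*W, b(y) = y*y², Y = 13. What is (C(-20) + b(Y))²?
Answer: 815276809/81 - 46484800*I*√5/27 ≈ 1.0065e+7 - 3.8497e+6*I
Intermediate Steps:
b(y) = y³
P(t, W) = W*(6 + W)/6 (P(t, W) = ((W + 6)*W)/6 = ((6 + W)*W)/6 = (W*(6 + W))/6 = W*(6 + W)/6)
C(m) = (m + √m*(6 + 2*√m)/3)² (C(m) = (m + (2*√m)*(6 + 2*√m)/6)² = (m + √m*(6 + 2*√m)/3)²)
(C(-20) + b(Y))² = ((4*(-20) + 20*(-20)^(3/2)/3 + (25/9)*(-20)²) + 13³)² = ((-80 + 20*(-40*I*√5)/3 + (25/9)*400) + 2197)² = ((-80 - 800*I*√5/3 + 10000/9) + 2197)² = ((9280/9 - 800*I*√5/3) + 2197)² = (29053/9 - 800*I*√5/3)²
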